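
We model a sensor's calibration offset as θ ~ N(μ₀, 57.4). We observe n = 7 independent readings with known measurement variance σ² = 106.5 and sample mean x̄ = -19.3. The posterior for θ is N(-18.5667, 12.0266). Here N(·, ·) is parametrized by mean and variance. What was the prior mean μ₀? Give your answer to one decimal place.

With known observation variance, the Normal–Normal posterior has precision τ_n = τ₀ + n/σ² and mean μ_n = (τ₀μ₀ + (n/σ²)x̄)/τ_n.
Here τ₀ = 1/57.4 = 0.017422 and τ_data = 7/106.5 = 0.065728, so τ_n = 0.083150.
Rearranging for μ₀: μ₀ = (μ_n·τ_n − τ_data·x̄)/τ₀ = (-18.5667·0.083150 − 0.065728·-19.3) / 0.017422 = -0.275271/0.017422 ≈ -15.8.

μ₀ = -15.8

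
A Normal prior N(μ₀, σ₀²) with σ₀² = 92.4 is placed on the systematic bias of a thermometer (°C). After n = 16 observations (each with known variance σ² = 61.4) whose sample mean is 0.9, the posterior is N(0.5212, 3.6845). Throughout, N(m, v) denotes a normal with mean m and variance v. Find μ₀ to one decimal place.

μ₀ = -8.6

With known observation variance, the Normal–Normal posterior has precision τ_n = τ₀ + n/σ² and mean μ_n = (τ₀μ₀ + (n/σ²)x̄)/τ_n.
Here τ₀ = 1/92.4 = 0.010823 and τ_data = 16/61.4 = 0.260586, so τ_n = 0.271409.
Rearranging for μ₀: μ₀ = (μ_n·τ_n − τ_data·x̄)/τ₀ = (0.5212·0.271409 − 0.260586·0.9) / 0.010823 = -0.093069/0.010823 ≈ -8.6.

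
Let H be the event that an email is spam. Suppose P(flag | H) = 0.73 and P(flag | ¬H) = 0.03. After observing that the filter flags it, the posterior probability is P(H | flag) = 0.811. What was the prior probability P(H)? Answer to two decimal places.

In odds form, posterior odds = prior odds × likelihood ratio, so prior odds = posterior odds ÷ LR.
Posterior odds = 0.811/(1−0.811) = 4.2910. LR = 0.73/0.03 = 24.3333.
Prior odds = 4.2910/24.3333 = 0.1763, so P(H) = 0.1763/(1+0.1763) ≈ 0.15.

P(H) = 0.15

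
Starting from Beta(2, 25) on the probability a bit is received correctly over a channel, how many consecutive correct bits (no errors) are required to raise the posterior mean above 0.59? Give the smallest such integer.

After k correct bits and 0 errors the posterior is Beta(2+k, 25), with mean (2+k)/(2+25+k).
Set (2+k)/(27+k) > 0.59 and solve: k > (0.59·27 − 2)/(1 − 0.59) = 33.976.
The smallest integer exceeding 33.976 is 34, and checking k=34: (36)/(61) = 0.5902 > 0.59.

k = 34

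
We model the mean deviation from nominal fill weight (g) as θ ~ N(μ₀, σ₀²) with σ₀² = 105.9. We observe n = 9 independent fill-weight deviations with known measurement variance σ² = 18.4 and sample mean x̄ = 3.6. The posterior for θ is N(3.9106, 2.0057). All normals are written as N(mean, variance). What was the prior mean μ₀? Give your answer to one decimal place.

With known observation variance, the Normal–Normal posterior has precision τ_n = τ₀ + n/σ² and mean μ_n = (τ₀μ₀ + (n/σ²)x̄)/τ_n.
Here τ₀ = 1/105.9 = 0.009443 and τ_data = 9/18.4 = 0.489130, so τ_n = 0.498573.
Rearranging for μ₀: μ₀ = (μ_n·τ_n − τ_data·x̄)/τ₀ = (3.9106·0.498573 − 0.489130·3.6) / 0.009443 = 0.188852/0.009443 ≈ 20.0.

μ₀ = 20.0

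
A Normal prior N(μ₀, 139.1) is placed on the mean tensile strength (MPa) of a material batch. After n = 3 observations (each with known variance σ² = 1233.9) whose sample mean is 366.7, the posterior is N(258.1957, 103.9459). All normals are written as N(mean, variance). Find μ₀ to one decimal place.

With known observation variance, the Normal–Normal posterior has precision τ_n = τ₀ + n/σ² and mean μ_n = (τ₀μ₀ + (n/σ²)x̄)/τ_n.
Here τ₀ = 1/139.1 = 0.007189 and τ_data = 3/1233.9 = 0.002431, so τ_n = 0.009620.
Rearranging for μ₀: μ₀ = (μ_n·τ_n − τ_data·x̄)/τ₀ = (258.1957·0.009620 − 0.002431·366.7) / 0.007189 = 1.592395/0.007189 ≈ 221.5.

μ₀ = 221.5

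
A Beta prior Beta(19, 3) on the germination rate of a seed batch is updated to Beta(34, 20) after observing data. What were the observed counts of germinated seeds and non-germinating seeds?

Beta is conjugate to the binomial likelihood: posterior = Beta(a+s, b+f).
So s = 34 − 19 = 15 and f = 20 − 3 = 17.

15 germinated seeds and 17 non-germinating seeds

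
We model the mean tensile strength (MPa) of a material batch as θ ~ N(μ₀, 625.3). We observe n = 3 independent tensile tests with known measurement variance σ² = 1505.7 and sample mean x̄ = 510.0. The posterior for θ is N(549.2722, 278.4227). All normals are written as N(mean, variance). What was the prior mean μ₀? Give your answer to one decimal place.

μ₀ = 598.2

The posterior mean is a precision-weighted average: μ_n = (τ₀μ₀ + τ_data·x̄)/(τ₀+τ_data), with τ₀=1/σ₀² and τ_data=n/σ².
Here τ₀ = 1/625.3 = 0.001599 and τ_data = 3/1505.7 = 0.001992, so τ_n = 0.003591.
Rearranging for μ₀: μ₀ = (μ_n·τ_n − τ_data·x̄)/τ₀ = (549.2722·0.003591 − 0.001992·510.0) / 0.001599 = 0.956516/0.001599 ≈ 598.2.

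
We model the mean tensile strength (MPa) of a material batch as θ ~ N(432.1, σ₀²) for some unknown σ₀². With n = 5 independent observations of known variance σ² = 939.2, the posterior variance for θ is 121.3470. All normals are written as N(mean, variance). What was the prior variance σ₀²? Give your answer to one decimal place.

σ₀² = 342.8

Posterior precision equals prior precision plus data precision: 1/σ_n² = 1/σ₀² + n/σ².
So 1/σ₀² = 1/121.3470 − 5/939.2 = 0.008241 − 0.005324 = 0.002917.
Hence σ₀² = 1/0.002917 ≈ 342.8.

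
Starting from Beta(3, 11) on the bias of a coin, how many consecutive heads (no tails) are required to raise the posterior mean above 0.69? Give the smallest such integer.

k = 22

After k heads and 0 tails the posterior is Beta(3+k, 11), with mean (3+k)/(3+11+k).
Set (3+k)/(14+k) > 0.69 and solve: k > (0.69·14 − 3)/(1 − 0.69) = 21.484.
The smallest integer exceeding 21.484 is 22.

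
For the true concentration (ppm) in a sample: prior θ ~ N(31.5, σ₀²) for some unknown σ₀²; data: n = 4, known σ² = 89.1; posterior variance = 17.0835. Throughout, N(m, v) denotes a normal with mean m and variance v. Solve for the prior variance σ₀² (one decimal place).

σ₀² = 73.3

For the Normal–Normal model with known σ², precisions add: τ_n = τ₀ + n/σ².
So 1/σ₀² = 1/17.0835 − 4/89.1 = 0.058536 − 0.044893 = 0.013643.
Hence σ₀² = 1/0.013643 ≈ 73.3.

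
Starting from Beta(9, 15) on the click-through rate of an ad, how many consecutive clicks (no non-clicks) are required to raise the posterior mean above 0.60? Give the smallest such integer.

k = 14

After k clicks and 0 non-clicks the posterior is Beta(9+k, 15), with mean (9+k)/(9+15+k).
Set (9+k)/(24+k) > 0.60 and solve: k > (0.60·24 − 9)/(1 − 0.60) = 13.500.
The smallest integer exceeding 13.500 is 14.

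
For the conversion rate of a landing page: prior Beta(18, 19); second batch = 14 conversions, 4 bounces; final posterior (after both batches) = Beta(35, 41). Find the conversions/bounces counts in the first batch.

Because Beta–binomial updating is additive in the counts, the combined data contributed (α_post−α_prior, β_post−β_prior) successes and failures.
Total across both batches: 35−18=17 conversions, 41−19=22 bounces.
Subtract the second batch: 17−14=3 conversions and 22−4=18 bounces.

3 conversions and 18 bounces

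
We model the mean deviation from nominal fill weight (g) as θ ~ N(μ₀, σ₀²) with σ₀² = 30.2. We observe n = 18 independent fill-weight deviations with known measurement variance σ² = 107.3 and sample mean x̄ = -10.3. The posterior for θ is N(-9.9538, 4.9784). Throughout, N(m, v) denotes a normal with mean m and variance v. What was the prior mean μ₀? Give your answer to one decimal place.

μ₀ = -8.2

The posterior mean is a precision-weighted average: μ_n = (τ₀μ₀ + τ_data·x̄)/(τ₀+τ_data), with τ₀=1/σ₀² and τ_data=n/σ².
Here τ₀ = 1/30.2 = 0.033113 and τ_data = 18/107.3 = 0.167754, so τ_n = 0.200867.
Rearranging for μ₀: μ₀ = (μ_n·τ_n − τ_data·x̄)/τ₀ = (-9.9538·0.200867 − 0.167754·-10.3) / 0.033113 = -0.271524/0.033113 ≈ -8.2.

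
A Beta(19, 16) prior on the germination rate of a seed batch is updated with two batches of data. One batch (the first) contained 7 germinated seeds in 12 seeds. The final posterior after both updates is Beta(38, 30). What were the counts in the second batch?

12 germinated seeds and 9 non-germinating seeds

Because Beta–binomial updating is additive in the counts, the combined data contributed (α_post−α_prior, β_post−β_prior) successes and failures.
Total across both batches: 38−19=19 germinated seeds, 30−16=14 non-germinating seeds.
Subtract the first batch: 19−7=12 germinated seeds and 14−5=9 non-germinating seeds.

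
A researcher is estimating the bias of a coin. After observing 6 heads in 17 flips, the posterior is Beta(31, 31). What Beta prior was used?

A Beta(α, β) prior with s successes and f failures in binomial data gives a Beta(α+s, β+f) posterior.
Subtract the data counts: 31−6=25, 31−11=20.

Beta(25, 20)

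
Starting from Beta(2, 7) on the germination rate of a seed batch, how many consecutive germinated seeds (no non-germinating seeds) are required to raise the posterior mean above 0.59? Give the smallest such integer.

After k germinated seeds and 0 non-germinating seeds the posterior is Beta(2+k, 7), with mean (2+k)/(2+7+k).
Set (2+k)/(9+k) > 0.59 and solve: k > (0.59·9 − 2)/(1 − 0.59) = 8.073.
The smallest integer exceeding 8.073 is 9.

k = 9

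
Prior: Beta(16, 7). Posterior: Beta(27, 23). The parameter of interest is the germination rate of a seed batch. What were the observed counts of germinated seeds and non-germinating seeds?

Under Beta–binomial conjugacy the posterior parameters are (a+s, b+f).
So s = 27 − 16 = 11 and f = 23 − 7 = 16.

11 germinated seeds and 16 non-germinating seeds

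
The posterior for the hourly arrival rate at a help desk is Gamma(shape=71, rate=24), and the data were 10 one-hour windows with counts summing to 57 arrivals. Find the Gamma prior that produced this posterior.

Gamma–Poisson conjugacy: posterior shape = α + Σxᵢ, posterior rate = β + n.
So α = 71 − 57 = 14 and β = 24 − 10 = 14.

Gamma(shape=14, rate=14)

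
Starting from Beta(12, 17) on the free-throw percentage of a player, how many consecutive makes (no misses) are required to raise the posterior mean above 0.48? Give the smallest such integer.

k = 4

After k makes and 0 misses the posterior is Beta(12+k, 17), with mean (12+k)/(12+17+k).
Set (12+k)/(29+k) > 0.48 and solve: k > (0.48·29 − 12)/(1 − 0.48) = 3.692.
The smallest integer exceeding 3.692 is 4.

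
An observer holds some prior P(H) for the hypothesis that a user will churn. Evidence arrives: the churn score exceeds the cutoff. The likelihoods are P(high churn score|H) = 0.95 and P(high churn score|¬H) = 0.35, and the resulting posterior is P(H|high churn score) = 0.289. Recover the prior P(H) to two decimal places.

P(H) = 0.13

In odds form, posterior odds = prior odds × likelihood ratio, so prior odds = posterior odds ÷ LR.
Posterior odds = 0.289/(1−0.289) = 0.4065. LR = 0.95/0.35 = 2.7143.
Prior odds = 0.4065/2.7143 = 0.1498, so P(H) = 0.1498/(1+0.1498) ≈ 0.13.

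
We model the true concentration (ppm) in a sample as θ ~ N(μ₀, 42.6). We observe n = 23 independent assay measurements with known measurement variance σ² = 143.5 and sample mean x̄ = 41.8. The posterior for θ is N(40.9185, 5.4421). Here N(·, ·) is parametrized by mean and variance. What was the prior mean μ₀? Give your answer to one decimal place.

μ₀ = 34.9

With known observation variance, the Normal–Normal posterior has precision τ_n = τ₀ + n/σ² and mean μ_n = (τ₀μ₀ + (n/σ²)x̄)/τ_n.
Here τ₀ = 1/42.6 = 0.023474 and τ_data = 23/143.5 = 0.160279, so τ_n = 0.183753.
Rearranging for μ₀: μ₀ = (μ_n·τ_n − τ_data·x̄)/τ₀ = (40.9185·0.183753 − 0.160279·41.8) / 0.023474 = 0.819235/0.023474 ≈ 34.9.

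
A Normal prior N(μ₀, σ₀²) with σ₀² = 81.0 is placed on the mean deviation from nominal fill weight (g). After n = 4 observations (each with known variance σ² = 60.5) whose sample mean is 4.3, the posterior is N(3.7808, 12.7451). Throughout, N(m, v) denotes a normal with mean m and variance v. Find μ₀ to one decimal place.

With known observation variance, the Normal–Normal posterior has precision τ_n = τ₀ + n/σ² and mean μ_n = (τ₀μ₀ + (n/σ²)x̄)/τ_n.
Here τ₀ = 1/81.0 = 0.012346 and τ_data = 4/60.5 = 0.066116, so τ_n = 0.078462.
Rearranging for μ₀: μ₀ = (μ_n·τ_n − τ_data·x̄)/τ₀ = (3.7808·0.078462 − 0.066116·4.3) / 0.012346 = 0.012350/0.012346 ≈ 1.0.

μ₀ = 1.0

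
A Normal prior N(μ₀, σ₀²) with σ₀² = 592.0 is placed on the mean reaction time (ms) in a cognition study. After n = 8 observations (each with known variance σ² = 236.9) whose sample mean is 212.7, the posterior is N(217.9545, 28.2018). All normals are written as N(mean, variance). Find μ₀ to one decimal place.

μ₀ = 323.0

With known observation variance, the Normal–Normal posterior has precision τ_n = τ₀ + n/σ² and mean μ_n = (τ₀μ₀ + (n/σ²)x̄)/τ_n.
Here τ₀ = 1/592.0 = 0.001689 and τ_data = 8/236.9 = 0.033770, so τ_n = 0.035459.
Rearranging for μ₀: μ₀ = (μ_n·τ_n − τ_data·x̄)/τ₀ = (217.9545·0.035459 − 0.033770·212.7) / 0.001689 = 0.545570/0.001689 ≈ 323.0.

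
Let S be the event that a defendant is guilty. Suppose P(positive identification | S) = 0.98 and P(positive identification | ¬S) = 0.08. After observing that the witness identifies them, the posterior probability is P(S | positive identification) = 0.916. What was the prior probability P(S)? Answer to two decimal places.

Bayes' rule in odds form gives O(S|E) = O(S)·[P(E|S)/P(E|¬S)], hence O(S) = O(S|E)/LR.
Posterior odds = 0.916/(1−0.916) = 10.9048. LR = 0.98/0.08 = 12.2500.
Prior odds = 10.9048/12.2500 = 0.8902, so P(S) = 0.8902/(1+0.8902) ≈ 0.47.

P(S) = 0.47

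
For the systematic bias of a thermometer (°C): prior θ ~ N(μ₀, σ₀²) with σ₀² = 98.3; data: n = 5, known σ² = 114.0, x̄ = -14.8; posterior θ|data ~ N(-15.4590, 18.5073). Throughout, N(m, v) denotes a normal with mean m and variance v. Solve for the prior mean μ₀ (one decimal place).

μ₀ = -18.3

With known observation variance, the Normal–Normal posterior has precision τ_n = τ₀ + n/σ² and mean μ_n = (τ₀μ₀ + (n/σ²)x̄)/τ_n.
Here τ₀ = 1/98.3 = 0.010173 and τ_data = 5/114.0 = 0.043860, so τ_n = 0.054033.
Rearranging for μ₀: μ₀ = (μ_n·τ_n − τ_data·x̄)/τ₀ = (-15.4590·0.054033 − 0.043860·-14.8) / 0.010173 = -0.186168/0.010173 ≈ -18.3.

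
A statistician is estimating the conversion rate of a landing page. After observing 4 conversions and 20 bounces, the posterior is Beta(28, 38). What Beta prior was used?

Beta(24, 18)

A Beta(α, β) prior with s successes and f failures in binomial data gives a Beta(α+s, β+f) posterior.
Subtract the data counts: 28−4=24, 38−20=18.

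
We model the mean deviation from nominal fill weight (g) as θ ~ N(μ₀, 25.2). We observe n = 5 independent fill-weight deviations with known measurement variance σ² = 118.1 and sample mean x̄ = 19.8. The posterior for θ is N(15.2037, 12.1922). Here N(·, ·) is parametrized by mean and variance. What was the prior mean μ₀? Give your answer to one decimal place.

μ₀ = 10.3

With known observation variance, the Normal–Normal posterior has precision τ_n = τ₀ + n/σ² and mean μ_n = (τ₀μ₀ + (n/σ²)x̄)/τ_n.
Here τ₀ = 1/25.2 = 0.039683 and τ_data = 5/118.1 = 0.042337, so τ_n = 0.082020.
Rearranging for μ₀: μ₀ = (μ_n·τ_n − τ_data·x̄)/τ₀ = (15.2037·0.082020 − 0.042337·19.8) / 0.039683 = 0.408735/0.039683 ≈ 10.3.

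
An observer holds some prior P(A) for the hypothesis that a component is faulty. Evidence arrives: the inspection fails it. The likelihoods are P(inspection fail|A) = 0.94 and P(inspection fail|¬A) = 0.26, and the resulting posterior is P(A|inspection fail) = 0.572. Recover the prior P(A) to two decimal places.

Bayes' rule in odds form gives O(A|E) = O(A)·[P(E|A)/P(E|¬A)], hence O(A) = O(A|E)/LR.
Posterior odds = 0.572/(1−0.572) = 1.3364. LR = 0.94/0.26 = 3.6154.
Prior odds = 1.3364/3.6154 = 0.3696, so P(A) = 0.3696/(1+0.3696) ≈ 0.27.

P(A) = 0.27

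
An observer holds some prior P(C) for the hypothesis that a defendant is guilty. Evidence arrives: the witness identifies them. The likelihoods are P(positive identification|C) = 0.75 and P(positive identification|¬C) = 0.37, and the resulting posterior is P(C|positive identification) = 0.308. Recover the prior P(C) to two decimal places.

In odds form, posterior odds = prior odds × likelihood ratio, so prior odds = posterior odds ÷ LR.
Posterior odds = 0.308/(1−0.308) = 0.4451. LR = 0.75/0.37 = 2.0270.
Prior odds = 0.4451/2.0270 = 0.2196, so P(C) = 0.2196/(1+0.2196) ≈ 0.18.

P(C) = 0.18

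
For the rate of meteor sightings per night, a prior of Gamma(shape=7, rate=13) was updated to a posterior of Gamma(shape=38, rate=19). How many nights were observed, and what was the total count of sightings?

n = 6 nights with total 31 sightings

Gamma–Poisson conjugacy: posterior shape = α + Σxᵢ, posterior rate = β + n.
Matching: Σxᵢ = 38 − 7 = 31 and n = 19 − 13 = 6.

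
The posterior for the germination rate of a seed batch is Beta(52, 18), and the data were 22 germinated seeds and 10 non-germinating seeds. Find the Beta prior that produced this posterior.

Beta(30, 8)

Beta is conjugate to the binomial likelihood: posterior = Beta(α+s, β+f).
Subtract the data counts: 52−22=30, 18−10=8.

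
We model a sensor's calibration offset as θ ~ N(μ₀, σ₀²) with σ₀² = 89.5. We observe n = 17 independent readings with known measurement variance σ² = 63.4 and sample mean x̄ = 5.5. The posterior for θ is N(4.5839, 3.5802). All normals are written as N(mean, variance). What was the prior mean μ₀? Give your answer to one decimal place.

μ₀ = -17.4

With known observation variance, the Normal–Normal posterior has precision τ_n = τ₀ + n/σ² and mean μ_n = (τ₀μ₀ + (n/σ²)x̄)/τ_n.
Here τ₀ = 1/89.5 = 0.011173 and τ_data = 17/63.4 = 0.268139, so τ_n = 0.279312.
Rearranging for μ₀: μ₀ = (μ_n·τ_n − τ_data·x̄)/τ₀ = (4.5839·0.279312 − 0.268139·5.5) / 0.011173 = -0.194426/0.011173 ≈ -17.4.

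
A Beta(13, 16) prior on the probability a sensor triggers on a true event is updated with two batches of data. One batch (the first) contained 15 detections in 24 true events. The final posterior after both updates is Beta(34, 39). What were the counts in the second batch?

Because Beta–binomial updating is additive in the counts, the combined data contributed (α_post−α_prior, β_post−β_prior) successes and failures.
Total across both batches: 34−13=21 detections, 39−16=23 misses.
Subtract the first batch: 21−15=6 detections and 23−9=14 misses.

6 detections and 14 misses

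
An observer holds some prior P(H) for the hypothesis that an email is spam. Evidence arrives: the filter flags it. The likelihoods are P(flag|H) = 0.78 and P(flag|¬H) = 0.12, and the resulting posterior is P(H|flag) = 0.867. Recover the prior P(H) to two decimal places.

P(H) = 0.50

Bayes' rule in odds form gives O(H|E) = O(H)·[P(E|H)/P(E|¬H)], hence O(H) = O(H|E)/LR.
Posterior odds = 0.867/(1−0.867) = 6.5188. LR = 0.78/0.12 = 6.5000.
Prior odds = 6.5188/6.5000 = 1.0029, so P(H) = 1.0029/(1+1.0029) ≈ 0.50.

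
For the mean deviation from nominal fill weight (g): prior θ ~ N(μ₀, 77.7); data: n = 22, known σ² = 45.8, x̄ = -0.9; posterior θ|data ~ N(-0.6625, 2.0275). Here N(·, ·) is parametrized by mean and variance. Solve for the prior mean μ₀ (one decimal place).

μ₀ = 8.2

With known observation variance, the Normal–Normal posterior has precision τ_n = τ₀ + n/σ² and mean μ_n = (τ₀μ₀ + (n/σ²)x̄)/τ_n.
Here τ₀ = 1/77.7 = 0.012870 and τ_data = 22/45.8 = 0.480349, so τ_n = 0.493219.
Rearranging for μ₀: μ₀ = (μ_n·τ_n − τ_data·x̄)/τ₀ = (-0.6625·0.493219 − 0.480349·-0.9) / 0.012870 = 0.105557/0.012870 ≈ 8.2.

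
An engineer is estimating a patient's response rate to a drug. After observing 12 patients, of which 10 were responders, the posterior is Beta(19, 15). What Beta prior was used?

A Beta(α, β) prior with s successes and f failures in binomial data gives a Beta(α+s, β+f) posterior.
So α = 19 − 10 = 9 and β = 15 − 2 = 13.

Beta(9, 13)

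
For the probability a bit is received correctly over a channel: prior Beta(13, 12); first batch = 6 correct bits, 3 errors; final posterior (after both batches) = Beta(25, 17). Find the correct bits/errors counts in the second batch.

6 correct bits and 2 errors

Because Beta–binomial updating is additive in the counts, the combined data contributed (α_post−α_prior, β_post−β_prior) successes and failures.
Total across both batches: 25−13=12 correct bits, 17−12=5 errors.
Subtract the first batch: 12−6=6 correct bits and 5−3=2 errors.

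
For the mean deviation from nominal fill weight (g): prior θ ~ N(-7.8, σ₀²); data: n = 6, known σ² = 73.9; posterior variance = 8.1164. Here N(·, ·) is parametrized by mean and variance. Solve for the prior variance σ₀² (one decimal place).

σ₀² = 23.8

For the Normal–Normal model with known σ², precisions add: τ_n = τ₀ + n/σ².
So 1/σ₀² = 1/8.1164 − 6/73.9 = 0.123207 − 0.081191 = 0.042016.
Hence σ₀² = 1/0.042016 ≈ 23.8.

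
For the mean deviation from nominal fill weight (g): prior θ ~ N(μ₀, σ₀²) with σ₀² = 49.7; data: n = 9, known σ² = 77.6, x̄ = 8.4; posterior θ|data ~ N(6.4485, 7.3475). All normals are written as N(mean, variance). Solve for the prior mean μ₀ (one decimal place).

The posterior mean is a precision-weighted average: μ_n = (τ₀μ₀ + τ_data·x̄)/(τ₀+τ_data), with τ₀=1/σ₀² and τ_data=n/σ².
Here τ₀ = 1/49.7 = 0.020121 and τ_data = 9/77.6 = 0.115979, so τ_n = 0.136100.
Rearranging for μ₀: μ₀ = (μ_n·τ_n − τ_data·x̄)/τ₀ = (6.4485·0.136100 − 0.115979·8.4) / 0.020121 = -0.096583/0.020121 ≈ -4.8.

μ₀ = -4.8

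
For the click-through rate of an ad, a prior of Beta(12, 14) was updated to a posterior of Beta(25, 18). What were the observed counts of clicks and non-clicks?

Beta is conjugate to the binomial likelihood: posterior = Beta(α+s, β+f).
So s = 25 − 12 = 13 and f = 18 − 14 = 4.

13 clicks and 4 non-clicks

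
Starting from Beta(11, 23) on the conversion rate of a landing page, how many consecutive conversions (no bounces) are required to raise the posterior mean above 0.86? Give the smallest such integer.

k = 131

After k conversions and 0 bounces the posterior is Beta(11+k, 23), with mean (11+k)/(11+23+k).
Set (11+k)/(34+k) > 0.86 and solve: k > (0.86·34 − 11)/(1 − 0.86) = 130.286.
The smallest integer exceeding 130.286 is 131.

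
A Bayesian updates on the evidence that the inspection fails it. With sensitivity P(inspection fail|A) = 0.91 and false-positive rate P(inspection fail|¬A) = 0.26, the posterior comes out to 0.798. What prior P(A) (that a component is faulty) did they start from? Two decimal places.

P(A) = 0.53

Bayes' rule in odds form gives O(A|E) = O(A)·[P(E|A)/P(E|¬A)], hence O(A) = O(A|E)/LR.
Posterior odds = 0.798/(1−0.798) = 3.9505. LR = 0.91/0.26 = 3.5000.
Prior odds = 3.9505/3.5000 = 1.1287, so P(A) = 1.1287/(1+1.1287) ≈ 0.53.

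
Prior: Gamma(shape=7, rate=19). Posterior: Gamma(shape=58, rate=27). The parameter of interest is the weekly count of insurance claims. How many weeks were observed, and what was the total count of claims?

n = 8 weeks with total 51 claims

A Gamma(α, β) prior (rate parametrization) on a Poisson rate with n observations summing to S gives posterior Gamma(α+S, β+n).
Matching: Σxᵢ = 58 − 7 = 51 and n = 27 − 19 = 8.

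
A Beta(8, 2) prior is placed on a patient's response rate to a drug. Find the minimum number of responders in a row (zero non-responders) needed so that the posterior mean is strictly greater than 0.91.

k = 13

After k responders and 0 non-responders the posterior is Beta(8+k, 2), with mean (8+k)/(8+2+k).
Set (8+k)/(10+k) > 0.91 and solve: k > (0.91·10 − 8)/(1 − 0.91) = 12.222.
The smallest integer exceeding 12.222 is 13, and checking k=13: (21)/(23) = 0.9130 > 0.91.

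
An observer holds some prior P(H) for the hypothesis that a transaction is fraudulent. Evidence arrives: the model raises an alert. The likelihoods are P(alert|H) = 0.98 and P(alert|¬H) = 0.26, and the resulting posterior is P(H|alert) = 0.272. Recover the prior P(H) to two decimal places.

P(H) = 0.09

Bayes' rule in odds form gives O(H|E) = O(H)·[P(E|H)/P(E|¬H)], hence O(H) = O(H|E)/LR.
Posterior odds = 0.272/(1−0.272) = 0.3736. LR = 0.98/0.26 = 3.7692.
Prior odds = 0.3736/3.7692 = 0.0991, so P(H) = 0.0991/(1+0.0991) ≈ 0.09.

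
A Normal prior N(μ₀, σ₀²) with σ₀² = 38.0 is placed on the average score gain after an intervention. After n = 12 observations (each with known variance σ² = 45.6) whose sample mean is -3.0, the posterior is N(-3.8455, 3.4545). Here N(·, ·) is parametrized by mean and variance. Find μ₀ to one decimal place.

μ₀ = -12.3

With known observation variance, the Normal–Normal posterior has precision τ_n = τ₀ + n/σ² and mean μ_n = (τ₀μ₀ + (n/σ²)x̄)/τ_n.
Here τ₀ = 1/38.0 = 0.026316 and τ_data = 12/45.6 = 0.263158, so τ_n = 0.289474.
Rearranging for μ₀: μ₀ = (μ_n·τ_n − τ_data·x̄)/τ₀ = (-3.8455·0.289474 − 0.263158·-3.0) / 0.026316 = -0.323698/0.026316 ≈ -12.3.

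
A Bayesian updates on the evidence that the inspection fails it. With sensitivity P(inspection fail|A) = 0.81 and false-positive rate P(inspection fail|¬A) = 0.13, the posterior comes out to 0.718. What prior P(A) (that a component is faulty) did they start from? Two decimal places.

In odds form, posterior odds = prior odds × likelihood ratio, so prior odds = posterior odds ÷ LR.
Posterior odds = 0.718/(1−0.718) = 2.5461. LR = 0.81/0.13 = 6.2308.
Prior odds = 2.5461/6.2308 = 0.4086, so P(A) = 0.4086/(1+0.4086) ≈ 0.29.

P(A) = 0.29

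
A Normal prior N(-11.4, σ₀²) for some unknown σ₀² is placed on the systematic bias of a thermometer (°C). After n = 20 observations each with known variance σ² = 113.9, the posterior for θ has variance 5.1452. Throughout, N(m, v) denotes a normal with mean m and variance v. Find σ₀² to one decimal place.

σ₀² = 53.3

For the Normal–Normal model with known σ², precisions add: τ_n = τ₀ + n/σ².
So 1/σ₀² = 1/5.1452 − 20/113.9 = 0.194356 − 0.175593 = 0.018763.
Hence σ₀² = 1/0.018763 ≈ 53.3.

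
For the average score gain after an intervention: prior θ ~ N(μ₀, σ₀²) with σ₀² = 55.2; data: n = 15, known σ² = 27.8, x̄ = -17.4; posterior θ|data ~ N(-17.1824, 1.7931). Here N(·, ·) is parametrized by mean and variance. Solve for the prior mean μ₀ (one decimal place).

μ₀ = -10.7

With known observation variance, the Normal–Normal posterior has precision τ_n = τ₀ + n/σ² and mean μ_n = (τ₀μ₀ + (n/σ²)x̄)/τ_n.
Here τ₀ = 1/55.2 = 0.018116 and τ_data = 15/27.8 = 0.539568, so τ_n = 0.557684.
Rearranging for μ₀: μ₀ = (μ_n·τ_n − τ_data·x̄)/τ₀ = (-17.1824·0.557684 − 0.539568·-17.4) / 0.018116 = -0.193866/0.018116 ≈ -10.7.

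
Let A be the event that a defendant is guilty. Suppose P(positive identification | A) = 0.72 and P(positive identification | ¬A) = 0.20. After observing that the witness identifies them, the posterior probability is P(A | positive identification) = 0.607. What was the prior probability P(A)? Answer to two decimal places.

P(A) = 0.30

Bayes' rule in odds form gives O(A|E) = O(A)·[P(E|A)/P(E|¬A)], hence O(A) = O(A|E)/LR.
Posterior odds = 0.607/(1−0.607) = 1.5445. LR = 0.72/0.20 = 3.6000.
Prior odds = 1.5445/3.6000 = 0.4290, so P(A) = 0.4290/(1+0.4290) ≈ 0.30.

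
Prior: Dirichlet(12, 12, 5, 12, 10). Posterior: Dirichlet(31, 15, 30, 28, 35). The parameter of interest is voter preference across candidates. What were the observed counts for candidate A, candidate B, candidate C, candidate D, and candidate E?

counts (19, 3, 25, 16, 25)

For a Dirichlet(α) prior with multinomial counts c, the posterior is Dirichlet(α + c) componentwise.
Counts are posterior − prior componentwise: 31−12=19, 15−12=3, 30−5=25, 28−12=16, 35−10=25.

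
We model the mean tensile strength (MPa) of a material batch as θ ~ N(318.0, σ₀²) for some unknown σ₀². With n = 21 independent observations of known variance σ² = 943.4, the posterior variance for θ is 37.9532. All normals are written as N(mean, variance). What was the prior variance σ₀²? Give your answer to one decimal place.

σ₀² = 244.6

For the Normal–Normal model with known σ², precisions add: τ_n = τ₀ + n/σ².
So 1/σ₀² = 1/37.9532 − 21/943.4 = 0.026348 − 0.022260 = 0.004088.
Hence σ₀² = 1/0.004088 ≈ 244.6.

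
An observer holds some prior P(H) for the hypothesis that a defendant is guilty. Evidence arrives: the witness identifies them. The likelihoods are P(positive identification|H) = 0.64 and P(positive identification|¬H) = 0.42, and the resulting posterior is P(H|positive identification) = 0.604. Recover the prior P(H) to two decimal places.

In odds form, posterior odds = prior odds × likelihood ratio, so prior odds = posterior odds ÷ LR.
Posterior odds = 0.604/(1−0.604) = 1.5253. LR = 0.64/0.42 = 1.5238.
Prior odds = 1.5253/1.5238 = 1.0010, so P(H) = 1.0010/(1+1.0010) ≈ 0.50.

P(H) = 0.50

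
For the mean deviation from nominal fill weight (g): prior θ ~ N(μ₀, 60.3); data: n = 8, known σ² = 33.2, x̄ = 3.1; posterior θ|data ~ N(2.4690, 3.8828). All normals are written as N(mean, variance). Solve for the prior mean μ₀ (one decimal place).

μ₀ = -6.7

With known observation variance, the Normal–Normal posterior has precision τ_n = τ₀ + n/σ² and mean μ_n = (τ₀μ₀ + (n/σ²)x̄)/τ_n.
Here τ₀ = 1/60.3 = 0.016584 and τ_data = 8/33.2 = 0.240964, so τ_n = 0.257548.
Rearranging for μ₀: μ₀ = (μ_n·τ_n − τ_data·x̄)/τ₀ = (2.4690·0.257548 − 0.240964·3.1) / 0.016584 = -0.111102/0.016584 ≈ -6.7.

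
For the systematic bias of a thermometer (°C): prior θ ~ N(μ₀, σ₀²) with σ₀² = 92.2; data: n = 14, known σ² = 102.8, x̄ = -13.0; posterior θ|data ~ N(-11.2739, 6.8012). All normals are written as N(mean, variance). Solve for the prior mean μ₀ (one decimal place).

The posterior mean is a precision-weighted average: μ_n = (τ₀μ₀ + τ_data·x̄)/(τ₀+τ_data), with τ₀=1/σ₀² and τ_data=n/σ².
Here τ₀ = 1/92.2 = 0.010846 and τ_data = 14/102.8 = 0.136187, so τ_n = 0.147033.
Rearranging for μ₀: μ₀ = (μ_n·τ_n − τ_data·x̄)/τ₀ = (-11.2739·0.147033 − 0.136187·-13.0) / 0.010846 = 0.112796/0.010846 ≈ 10.4.

μ₀ = 10.4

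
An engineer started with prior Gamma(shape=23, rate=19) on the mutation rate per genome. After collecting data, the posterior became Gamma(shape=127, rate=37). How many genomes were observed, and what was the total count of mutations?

Gamma–Poisson conjugacy: posterior shape = α + Σxᵢ, posterior rate = β + n.
Matching: Σxᵢ = 127 − 23 = 104 and n = 37 − 19 = 18.

n = 18 genomes with total 104 mutations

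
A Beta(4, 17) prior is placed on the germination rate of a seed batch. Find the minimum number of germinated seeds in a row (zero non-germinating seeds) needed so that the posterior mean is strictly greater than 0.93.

After k germinated seeds and 0 non-germinating seeds the posterior is Beta(4+k, 17), with mean (4+k)/(4+17+k).
Set (4+k)/(21+k) > 0.93 and solve: k > (0.93·21 − 4)/(1 − 0.93) = 221.857.
The smallest integer exceeding 221.857 is 222.

k = 222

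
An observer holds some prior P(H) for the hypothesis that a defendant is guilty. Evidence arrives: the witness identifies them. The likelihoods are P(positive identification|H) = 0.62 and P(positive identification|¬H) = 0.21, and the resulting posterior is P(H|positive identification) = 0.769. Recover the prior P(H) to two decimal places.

Bayes' rule in odds form gives O(H|E) = O(H)·[P(E|H)/P(E|¬H)], hence O(H) = O(H|E)/LR.
Posterior odds = 0.769/(1−0.769) = 3.3290. LR = 0.62/0.21 = 2.9524.
Prior odds = 3.3290/2.9524 = 1.1276, so P(H) = 1.1276/(1+1.1276) ≈ 0.53.

P(H) = 0.53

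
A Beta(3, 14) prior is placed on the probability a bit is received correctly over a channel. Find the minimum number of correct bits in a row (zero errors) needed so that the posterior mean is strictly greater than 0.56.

k = 15

After k correct bits and 0 errors the posterior is Beta(3+k, 14), with mean (3+k)/(3+14+k).
Set (3+k)/(17+k) > 0.56 and solve: k > (0.56·17 − 3)/(1 − 0.56) = 14.818.
The smallest integer exceeding 14.818 is 15.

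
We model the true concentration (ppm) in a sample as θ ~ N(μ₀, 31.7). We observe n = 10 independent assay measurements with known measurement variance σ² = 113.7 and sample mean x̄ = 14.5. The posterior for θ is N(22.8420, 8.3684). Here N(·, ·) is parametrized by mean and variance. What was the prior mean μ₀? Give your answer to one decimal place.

The posterior mean is a precision-weighted average: μ_n = (τ₀μ₀ + τ_data·x̄)/(τ₀+τ_data), with τ₀=1/σ₀² and τ_data=n/σ².
Here τ₀ = 1/31.7 = 0.031546 and τ_data = 10/113.7 = 0.087951, so τ_n = 0.119497.
Rearranging for μ₀: μ₀ = (μ_n·τ_n − τ_data·x̄)/τ₀ = (22.8420·0.119497 − 0.087951·14.5) / 0.031546 = 1.454261/0.031546 ≈ 46.1.

μ₀ = 46.1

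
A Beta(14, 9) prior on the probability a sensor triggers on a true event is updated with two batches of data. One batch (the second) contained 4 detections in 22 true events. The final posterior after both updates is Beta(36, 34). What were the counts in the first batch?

18 detections and 7 misses

Sequential conjugate updates are equivalent to a single update on the pooled data, so total successes = posterior α − prior α and total failures = posterior β − prior β.
Total across both batches: 36−14=22 detections, 34−9=25 misses.
Subtract the second batch: 22−4=18 detections and 25−18=7 misses.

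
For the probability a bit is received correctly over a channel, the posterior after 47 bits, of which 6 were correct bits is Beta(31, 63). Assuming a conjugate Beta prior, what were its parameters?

Beta is conjugate to the binomial likelihood: posterior = Beta(α+s, β+f).
So α = 31 − 6 = 25 and β = 63 − 41 = 22.

Beta(25, 22)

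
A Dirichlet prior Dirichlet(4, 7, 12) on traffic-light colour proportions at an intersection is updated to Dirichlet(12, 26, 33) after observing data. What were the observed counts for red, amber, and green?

counts (8, 19, 21)

For a Dirichlet(α) prior with multinomial counts c, the posterior is Dirichlet(α + c) componentwise.
Counts are posterior − prior componentwise: 12−4=8, 26−7=19, 33−12=21.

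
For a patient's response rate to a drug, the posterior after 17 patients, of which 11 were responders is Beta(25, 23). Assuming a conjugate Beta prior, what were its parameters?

Under Beta–binomial conjugacy the posterior parameters are (a+s, b+f).
So a = 25 − 11 = 14 and b = 23 − 6 = 17.

Beta(14, 17)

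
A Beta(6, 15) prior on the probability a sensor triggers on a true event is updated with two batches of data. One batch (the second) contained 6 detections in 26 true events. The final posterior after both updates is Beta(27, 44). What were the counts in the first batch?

15 detections and 9 misses

Because Beta–binomial updating is additive in the counts, the combined data contributed (α_post−α_prior, β_post−β_prior) successes and failures.
Total across both batches: 27−6=21 detections, 44−15=29 misses.
Subtract the second batch: 21−6=15 detections and 29−20=9 misses.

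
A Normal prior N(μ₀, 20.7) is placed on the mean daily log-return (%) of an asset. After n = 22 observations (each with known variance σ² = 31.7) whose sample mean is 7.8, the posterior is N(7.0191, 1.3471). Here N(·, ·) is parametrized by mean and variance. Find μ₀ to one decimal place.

μ₀ = -4.2

With known observation variance, the Normal–Normal posterior has precision τ_n = τ₀ + n/σ² and mean μ_n = (τ₀μ₀ + (n/σ²)x̄)/τ_n.
Here τ₀ = 1/20.7 = 0.048309 and τ_data = 22/31.7 = 0.694006, so τ_n = 0.742315.
Rearranging for μ₀: μ₀ = (μ_n·τ_n − τ_data·x̄)/τ₀ = (7.0191·0.742315 − 0.694006·7.8) / 0.048309 = -0.202864/0.048309 ≈ -4.2.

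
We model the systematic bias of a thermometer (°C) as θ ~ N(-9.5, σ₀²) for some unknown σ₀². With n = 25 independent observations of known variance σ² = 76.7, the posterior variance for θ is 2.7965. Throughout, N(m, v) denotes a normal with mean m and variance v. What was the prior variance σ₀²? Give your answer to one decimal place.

For the Normal–Normal model with known σ², precisions add: τ_n = τ₀ + n/σ².
So 1/σ₀² = 1/2.7965 − 25/76.7 = 0.357590 − 0.325945 = 0.031645.
Hence σ₀² = 1/0.031645 ≈ 31.6.

σ₀² = 31.6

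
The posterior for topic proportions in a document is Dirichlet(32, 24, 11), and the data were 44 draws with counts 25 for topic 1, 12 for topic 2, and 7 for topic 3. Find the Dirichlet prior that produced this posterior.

For a Dirichlet(α) prior with multinomial counts c, the posterior is Dirichlet(α + c) componentwise.
Subtract each count from the matching posterior parameter: 32−25=7, 24−12=12, 11−7=4.

Dirichlet(7, 12, 4)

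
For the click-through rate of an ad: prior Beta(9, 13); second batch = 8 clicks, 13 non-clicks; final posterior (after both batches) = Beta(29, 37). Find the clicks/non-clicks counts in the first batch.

Because Beta–binomial updating is additive in the counts, the combined data contributed (α_post−α_prior, β_post−β_prior) successes and failures.
Total across both batches: 29−9=20 clicks, 37−13=24 non-clicks.
Subtract the second batch: 20−8=12 clicks and 24−13=11 non-clicks.

12 clicks and 11 non-clicks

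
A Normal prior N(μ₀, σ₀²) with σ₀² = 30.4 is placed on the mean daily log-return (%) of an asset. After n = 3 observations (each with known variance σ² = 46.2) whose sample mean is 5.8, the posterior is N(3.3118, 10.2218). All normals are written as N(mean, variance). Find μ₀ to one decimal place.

μ₀ = -1.6

The posterior mean is a precision-weighted average: μ_n = (τ₀μ₀ + τ_data·x̄)/(τ₀+τ_data), with τ₀=1/σ₀² and τ_data=n/σ².
Here τ₀ = 1/30.4 = 0.032895 and τ_data = 3/46.2 = 0.064935, so τ_n = 0.097830.
Rearranging for μ₀: μ₀ = (μ_n·τ_n − τ_data·x̄)/τ₀ = (3.3118·0.097830 − 0.064935·5.8) / 0.032895 = -0.052630/0.032895 ≈ -1.6.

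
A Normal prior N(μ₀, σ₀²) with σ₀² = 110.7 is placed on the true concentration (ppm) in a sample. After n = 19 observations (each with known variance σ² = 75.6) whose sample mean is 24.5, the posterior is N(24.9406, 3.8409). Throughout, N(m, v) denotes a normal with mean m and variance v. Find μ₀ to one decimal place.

The posterior mean is a precision-weighted average: μ_n = (τ₀μ₀ + τ_data·x̄)/(τ₀+τ_data), with τ₀=1/σ₀² and τ_data=n/σ².
Here τ₀ = 1/110.7 = 0.009033 and τ_data = 19/75.6 = 0.251323, so τ_n = 0.260356.
Rearranging for μ₀: μ₀ = (μ_n·τ_n − τ_data·x̄)/τ₀ = (24.9406·0.260356 − 0.251323·24.5) / 0.009033 = 0.336021/0.009033 ≈ 37.2.

μ₀ = 37.2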